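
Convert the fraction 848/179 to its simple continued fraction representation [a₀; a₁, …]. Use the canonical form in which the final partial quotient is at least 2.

[4; 1, 2, 1, 4, 4, 2]

848 ÷ 179 → quotient 4, remainder 132
179 ÷ 132 → quotient 1, remainder 47
132 ÷ 47 → quotient 2, remainder 38
47 ÷ 38 → quotient 1, remainder 9
38 ÷ 9 → quotient 4, remainder 2
9 ÷ 2 → quotient 4, remainder 1
2 ÷ 1 → quotient 2, remainder 0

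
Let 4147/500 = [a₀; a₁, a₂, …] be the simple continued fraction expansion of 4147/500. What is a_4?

29

Repeatedly divide and take the remainder:
4147 ÷ 500 → quotient 8, remainder 147
500 ÷ 147 → quotient 3, remainder 59
147 ÷ 59 → quotient 2, remainder 29
59 ÷ 29 → quotient 2, remainder 1
29 ÷ 1 → quotient 29, remainder 0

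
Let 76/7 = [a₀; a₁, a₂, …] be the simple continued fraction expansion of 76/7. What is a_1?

76 ÷ 7 → quotient 10, remainder 6
7 ÷ 6 → quotient 1, remainder 1

1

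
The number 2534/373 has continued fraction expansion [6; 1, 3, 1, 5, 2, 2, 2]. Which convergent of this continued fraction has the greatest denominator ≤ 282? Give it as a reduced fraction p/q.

1053/155

a_0 = 6: 6/1  (≤ bound)
a_1 = 1: 7/1  (≤ bound)
a_2 = 3: 27/4  (≤ bound)
a_3 = 1: 34/5  (≤ bound)
a_4 = 5: 197/29  (≤ bound)
a_5 = 2: 428/63  (≤ bound)
a_6 = 2: 1053/155  (≤ bound)
a_7 = 2: 2534/373  (> 282, stop)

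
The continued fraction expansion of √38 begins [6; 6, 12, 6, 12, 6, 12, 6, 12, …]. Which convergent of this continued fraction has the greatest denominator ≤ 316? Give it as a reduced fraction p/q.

450/73

a_0 = 6: 6/1  (≤ bound)
a_1 = 6: 37/6  (≤ bound)
a_2 = 12: 450/73  (≤ bound)
a_3 = 6: 2737/444  (> 316, stop)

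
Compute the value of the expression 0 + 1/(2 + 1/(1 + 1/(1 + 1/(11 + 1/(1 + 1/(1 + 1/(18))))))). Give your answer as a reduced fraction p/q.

889/2241

a_0 = 0: 0/1
a_1 = 2: 1/2
a_2 = 1: 1/3
a_3 = 1: 2/5
a_4 = 11: 23/58
a_5 = 1: 25/63
a_6 = 1: 48/121
a_7 = 18: 889/2241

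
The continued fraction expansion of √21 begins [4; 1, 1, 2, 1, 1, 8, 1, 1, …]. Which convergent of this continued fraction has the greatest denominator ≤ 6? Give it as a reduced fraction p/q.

List convergents until the denominator exceeds the bound:
a_0 = 4: 4/1  (≤ bound)
a_1 = 1: 5/1  (≤ bound)
a_2 = 1: 9/2  (≤ bound)
a_3 = 2: 23/5  (≤ bound)
a_4 = 1: 32/7  (> 6, stop)

23/5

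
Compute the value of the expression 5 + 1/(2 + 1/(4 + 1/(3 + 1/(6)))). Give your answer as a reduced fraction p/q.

997/183

Starting at the tail and folding back:
Start with 6.
3 + 1/(6/1) = 3 + 1/6 = 19/6
4 + 1/(19/6) = 4 + 6/19 = 82/19
2 + 1/(82/19) = 2 + 19/82 = 183/82
5 + 1/(183/82) = 5 + 82/183 = 997/183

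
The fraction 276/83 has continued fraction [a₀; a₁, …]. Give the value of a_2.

13

⌊276/83⌋ = 3, remainder 27
⌊83/27⌋ = 3, remainder 2
⌊27/2⌋ = 13, remainder 1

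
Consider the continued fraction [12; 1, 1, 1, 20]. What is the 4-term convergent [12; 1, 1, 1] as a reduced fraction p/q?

38/3

a_0 = 12: 12/1
a_1 = 1: 13/1
a_2 = 1: 25/2
a_3 = 1: 38/3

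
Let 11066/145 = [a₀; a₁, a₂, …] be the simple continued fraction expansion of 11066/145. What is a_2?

6

Apply division with remainder until the remainder is 0:
11066 ÷ 145 → quotient 76, remainder 46
145 ÷ 46 → quotient 3, remainder 7
46 ÷ 7 → quotient 6, remainder 4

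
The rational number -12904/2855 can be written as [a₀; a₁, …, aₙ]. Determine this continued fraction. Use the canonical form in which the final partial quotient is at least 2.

[-5; 2, 12, 7, 1, 1, 7]

Repeatedly divide and take the remainder:
⌊-12904/2855⌋ = -5, remainder 1371
⌊2855/1371⌋ = 2, remainder 113
⌊1371/113⌋ = 12, remainder 15
⌊113/15⌋ = 7, remainder 8
⌊15/8⌋ = 1, remainder 7
⌊8/7⌋ = 1, remainder 1
⌊7/1⌋ = 7, remainder 0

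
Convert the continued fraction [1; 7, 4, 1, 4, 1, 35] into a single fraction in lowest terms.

Build up convergents one term at a time:
a_0 = 1: 1/1
a_1 = 7: 8/7
a_2 = 4: 33/29
a_3 = 1: 41/36
a_4 = 4: 197/173
a_5 = 1: 238/209
a_6 = 35: 8527/7488

8527/7488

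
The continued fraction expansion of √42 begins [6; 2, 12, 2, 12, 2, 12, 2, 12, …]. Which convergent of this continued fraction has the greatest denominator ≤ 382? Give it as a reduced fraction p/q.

337/52

a_0 = 6: 6/1  (≤ bound)
a_1 = 2: 13/2  (≤ bound)
a_2 = 12: 162/25  (≤ bound)
a_3 = 2: 337/52  (≤ bound)
a_4 = 12: 4206/649  (> 382, stop)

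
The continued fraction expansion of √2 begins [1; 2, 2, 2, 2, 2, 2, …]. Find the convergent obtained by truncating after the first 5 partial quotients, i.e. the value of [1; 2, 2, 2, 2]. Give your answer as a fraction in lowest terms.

Build up convergents one term at a time:
a_0 = 1: 1/1
a_1 = 2: 3/2
a_2 = 2: 7/5
a_3 = 2: 17/12
a_4 = 2: 41/29

41/29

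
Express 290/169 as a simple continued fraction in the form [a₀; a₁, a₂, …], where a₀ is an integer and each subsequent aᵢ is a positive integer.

[1; 1, 2, 1, 1, 11, 2]

Run the Euclidean algorithm, recording each quotient:
290 = 1·169 + 121, so a_0 = 1
169 = 1·121 + 48, so a_1 = 1
121 = 2·48 + 25, so a_2 = 2
48 = 1·25 + 23, so a_3 = 1
25 = 1·23 + 2, so a_4 = 1
23 = 11·2 + 1, so a_5 = 11
2 = 2·1 + 0, so a_6 = 2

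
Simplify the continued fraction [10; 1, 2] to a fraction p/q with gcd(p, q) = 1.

32/3

Start with 2.
1 + 1/(2/1) = 1 + 1/2 = 3/2
10 + 1/(3/2) = 10 + 2/3 = 32/3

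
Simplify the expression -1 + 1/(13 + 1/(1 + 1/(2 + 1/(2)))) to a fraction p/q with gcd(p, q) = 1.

a_0 = -1: -1/1
a_1 = 13: -12/13
a_2 = 1: -13/14
a_3 = 2: -38/41
a_4 = 2: -89/96

-89/96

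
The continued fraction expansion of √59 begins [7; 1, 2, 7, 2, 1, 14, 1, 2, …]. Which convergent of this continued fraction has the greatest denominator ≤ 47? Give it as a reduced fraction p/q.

List convergents until the denominator exceeds the bound:
a_0 = 7: 7/1  (≤ bound)
a_1 = 1: 8/1  (≤ bound)
a_2 = 2: 23/3  (≤ bound)
a_3 = 7: 169/22  (≤ bound)
a_4 = 2: 361/47  (≤ bound)
a_5 = 1: 530/69  (> 47, stop)

361/47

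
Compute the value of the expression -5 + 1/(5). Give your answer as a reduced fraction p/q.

Compute successive convergents:
a_0 = -5: -5/1
a_1 = 5: -24/5

-24/5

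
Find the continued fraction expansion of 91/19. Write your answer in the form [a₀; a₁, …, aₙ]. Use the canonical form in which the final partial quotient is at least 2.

Apply division with remainder until the remainder is 0:
⌊91/19⌋ = 4, remainder 15
⌊19/15⌋ = 1, remainder 4
⌊15/4⌋ = 3, remainder 3
⌊4/3⌋ = 1, remainder 1
⌊3/1⌋ = 3, remainder 0

[4; 1, 3, 1, 3]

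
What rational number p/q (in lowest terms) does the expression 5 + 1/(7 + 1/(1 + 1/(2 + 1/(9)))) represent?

1103/215

Start with 9.
2 + 1/(9/1) = 2 + 1/9 = 19/9
1 + 1/(19/9) = 1 + 9/19 = 28/19
7 + 1/(28/19) = 7 + 19/28 = 215/28
5 + 1/(215/28) = 5 + 28/215 = 1103/215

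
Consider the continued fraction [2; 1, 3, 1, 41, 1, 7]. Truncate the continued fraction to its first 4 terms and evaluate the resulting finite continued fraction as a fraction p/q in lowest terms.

14/5

Starting at the tail and folding back:
Start with 1.
3 + 1/(1/1) = 3 + 1/1 = 4/1
1 + 1/(4/1) = 1 + 1/4 = 5/4
2 + 1/(5/4) = 2 + 4/5 = 14/5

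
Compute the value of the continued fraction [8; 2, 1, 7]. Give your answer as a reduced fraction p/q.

192/23

Use the convergent recurrence hₖ = aₖ·hₖ₋₁ + hₖ₋₂ (and likewise for the denominators kₖ):
a_0 = 8: 8/1
a_1 = 2: 17/2
a_2 = 1: 25/3
a_3 = 7: 192/23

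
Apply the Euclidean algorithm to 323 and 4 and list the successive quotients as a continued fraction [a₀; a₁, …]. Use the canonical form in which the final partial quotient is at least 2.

Run the Euclidean algorithm, recording each quotient:
323 = 80·4 + 3, so a_0 = 80
4 = 1·3 + 1, so a_1 = 1
3 = 3·1 + 0, so a_2 = 3

[80; 1, 3]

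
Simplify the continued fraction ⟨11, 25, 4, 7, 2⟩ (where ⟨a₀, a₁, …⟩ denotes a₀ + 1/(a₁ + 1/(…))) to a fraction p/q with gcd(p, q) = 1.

17277/1565

a_0 = 11: 11/1
a_1 = 25: 276/25
a_2 = 4: 1115/101
a_3 = 7: 8081/732
a_4 = 2: 17277/1565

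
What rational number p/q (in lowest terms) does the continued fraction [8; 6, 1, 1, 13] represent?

1435/176

Start with 13.
1 + 1/(13/1) = 1 + 1/13 = 14/13
1 + 1/(14/13) = 1 + 13/14 = 27/14
6 + 1/(27/14) = 6 + 14/27 = 176/27
8 + 1/(176/27) = 8 + 27/176 = 1435/176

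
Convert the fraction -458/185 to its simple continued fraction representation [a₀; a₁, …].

Run the Euclidean algorithm, recording each quotient:
-458 ÷ 185 → quotient -3, remainder 97
185 ÷ 97 → quotient 1, remainder 88
97 ÷ 88 → quotient 1, remainder 9
88 ÷ 9 → quotient 9, remainder 7
9 ÷ 7 → quotient 1, remainder 2
7 ÷ 2 → quotient 3, remainder 1
2 ÷ 1 → quotient 2, remainder 0

[-3; 1, 1, 9, 1, 3, 2]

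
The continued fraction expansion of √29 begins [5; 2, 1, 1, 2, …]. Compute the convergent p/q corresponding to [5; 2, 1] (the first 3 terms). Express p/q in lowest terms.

16/3

Start with 1.
2 + 1/(1/1) = 2 + 1/1 = 3/1
5 + 1/(3/1) = 5 + 1/3 = 16/3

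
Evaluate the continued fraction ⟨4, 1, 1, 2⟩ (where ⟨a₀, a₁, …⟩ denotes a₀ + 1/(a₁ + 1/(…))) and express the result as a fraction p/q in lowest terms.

Start with 2.
1 + 1/(2/1) = 1 + 1/2 = 3/2
1 + 1/(3/2) = 1 + 2/3 = 5/3
4 + 1/(5/3) = 4 + 3/5 = 23/5

23/5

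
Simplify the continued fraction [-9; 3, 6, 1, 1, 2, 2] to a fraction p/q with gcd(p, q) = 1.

a_0 = -9: -9/1
a_1 = 3: -26/3
a_2 = 6: -165/19
a_3 = 1: -191/22
a_4 = 1: -356/41
a_5 = 2: -903/104
a_6 = 2: -2162/249

-2162/249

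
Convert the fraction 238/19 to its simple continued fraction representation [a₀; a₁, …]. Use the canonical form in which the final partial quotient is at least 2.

[12; 1, 1, 9]

⌊238/19⌋ = 12, remainder 10
⌊19/10⌋ = 1, remainder 9
⌊10/9⌋ = 1, remainder 1
⌊9/1⌋ = 9, remainder 0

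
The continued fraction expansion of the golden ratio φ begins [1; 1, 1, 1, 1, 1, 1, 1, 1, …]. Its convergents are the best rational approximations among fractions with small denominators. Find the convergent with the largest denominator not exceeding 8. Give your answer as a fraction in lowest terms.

a_0 = 1: 1/1  (≤ bound)
a_1 = 1: 2/1  (≤ bound)
a_2 = 1: 3/2  (≤ bound)
a_3 = 1: 5/3  (≤ bound)
a_4 = 1: 8/5  (≤ bound)
a_5 = 1: 13/8  (≤ bound)
a_6 = 1: 21/13  (> 8, stop)

13/8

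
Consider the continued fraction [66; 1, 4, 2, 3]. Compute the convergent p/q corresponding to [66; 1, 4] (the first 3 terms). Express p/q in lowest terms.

334/5

a_0 = 66: 66/1
a_1 = 1: 67/1
a_2 = 4: 334/5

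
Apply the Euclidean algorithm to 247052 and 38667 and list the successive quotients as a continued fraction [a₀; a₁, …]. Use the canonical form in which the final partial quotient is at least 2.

247052 = 6·38667 + 15050, so a_0 = 6
38667 = 2·15050 + 8567, so a_1 = 2
15050 = 1·8567 + 6483, so a_2 = 1
8567 = 1·6483 + 2084, so a_3 = 1
6483 = 3·2084 + 231, so a_4 = 3
2084 = 9·231 + 5, so a_5 = 9
231 = 46·5 + 1, so a_6 = 46
5 = 5·1 + 0, so a_7 = 5

[6; 2, 1, 1, 3, 9, 46, 5]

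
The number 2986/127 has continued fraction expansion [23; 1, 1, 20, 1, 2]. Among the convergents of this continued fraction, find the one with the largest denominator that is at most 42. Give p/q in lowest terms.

List convergents until the denominator exceeds the bound:
a_0 = 23: 23/1  (≤ bound)
a_1 = 1: 24/1  (≤ bound)
a_2 = 1: 47/2  (≤ bound)
a_3 = 20: 964/41  (≤ bound)
a_4 = 1: 1011/43  (> 42, stop)

964/41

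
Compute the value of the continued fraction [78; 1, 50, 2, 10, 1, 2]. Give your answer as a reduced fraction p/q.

Compute successive convergents:
a_0 = 78: 78/1
a_1 = 1: 79/1
a_2 = 50: 4028/51
a_3 = 2: 8135/103
a_4 = 10: 85378/1081
a_5 = 1: 93513/1184
a_6 = 2: 272404/3449

272404/3449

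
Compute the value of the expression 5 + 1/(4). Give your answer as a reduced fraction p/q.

Collapse the nested fraction from the inside out:
Start with 4.
5 + 1/(4/1) = 5 + 1/4 = 21/4

21/4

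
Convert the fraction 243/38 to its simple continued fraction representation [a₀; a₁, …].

[6; 2, 1, 1, 7]

243 = 6·38 + 15, so a_0 = 6
38 = 2·15 + 8, so a_1 = 2
15 = 1·8 + 7, so a_2 = 1
8 = 1·7 + 1, so a_3 = 1
7 = 7·1 + 0, so a_4 = 7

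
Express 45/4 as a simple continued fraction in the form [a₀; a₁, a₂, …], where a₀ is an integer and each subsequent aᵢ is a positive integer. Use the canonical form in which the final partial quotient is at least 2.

[11; 4]

45 = 11·4 + 1, so a_0 = 11
4 = 4·1 + 0, so a_1 = 4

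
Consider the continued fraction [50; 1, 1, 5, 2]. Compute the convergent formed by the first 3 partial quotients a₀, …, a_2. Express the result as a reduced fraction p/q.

101/2

Start with 1.
1 + 1/(1/1) = 1 + 1/1 = 2/1
50 + 1/(2/1) = 50 + 1/2 = 101/2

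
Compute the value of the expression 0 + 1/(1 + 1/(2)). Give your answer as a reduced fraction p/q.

2/3

Work from the innermost term outward:
Start with 2.
1 + 1/(2/1) = 1 + 1/2 = 3/2
0 + 1/(3/2) = 0 + 2/3 = 2/3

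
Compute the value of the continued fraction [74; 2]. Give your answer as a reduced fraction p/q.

Collapse the nested fraction from the inside out:
Start with 2.
74 + 1/(2/1) = 74 + 1/2 = 149/2

149/2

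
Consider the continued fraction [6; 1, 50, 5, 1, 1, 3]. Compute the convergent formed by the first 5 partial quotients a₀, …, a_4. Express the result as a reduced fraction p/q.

Compute successive convergents:
a_0 = 6: 6/1
a_1 = 1: 7/1
a_2 = 50: 356/51
a_3 = 5: 1787/256
a_4 = 1: 2143/307

2143/307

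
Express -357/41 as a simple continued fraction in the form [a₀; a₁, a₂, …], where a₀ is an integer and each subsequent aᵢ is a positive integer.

Apply division with remainder until the remainder is 0:
⌊-357/41⌋ = -9, remainder 12
⌊41/12⌋ = 3, remainder 5
⌊12/5⌋ = 2, remainder 2
⌊5/2⌋ = 2, remainder 1
⌊2/1⌋ = 2, remainder 0

[-9; 3, 2, 2, 2]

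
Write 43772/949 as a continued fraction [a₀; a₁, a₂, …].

[46; 8, 23, 1, 1, 2]

43772 = 46·949 + 118, so a_0 = 46
949 = 8·118 + 5, so a_1 = 8
118 = 23·5 + 3, so a_2 = 23
5 = 1·3 + 2, so a_3 = 1
3 = 1·2 + 1, so a_4 = 1
2 = 2·1 + 0, so a_5 = 2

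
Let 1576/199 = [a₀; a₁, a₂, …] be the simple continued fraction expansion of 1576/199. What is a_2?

11

⌊1576/199⌋ = 7, remainder 183
⌊199/183⌋ = 1, remainder 16
⌊183/16⌋ = 11, remainder 7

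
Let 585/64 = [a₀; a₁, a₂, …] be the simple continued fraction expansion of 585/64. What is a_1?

585 = 9·64 + 9, so a_0 = 9
64 = 7·9 + 1, so a_1 = 7

7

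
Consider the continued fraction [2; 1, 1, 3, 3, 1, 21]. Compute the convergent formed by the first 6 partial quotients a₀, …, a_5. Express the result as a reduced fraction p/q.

Collapse the nested fraction from the inside out:
Start with 1.
3 + 1/(1/1) = 3 + 1/1 = 4/1
3 + 1/(4/1) = 3 + 1/4 = 13/4
1 + 1/(13/4) = 1 + 4/13 = 17/13
1 + 1/(17/13) = 1 + 13/17 = 30/17
2 + 1/(30/17) = 2 + 17/30 = 77/30

77/30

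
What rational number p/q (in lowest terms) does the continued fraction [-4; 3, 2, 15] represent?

-401/108

Start with 15.
2 + 1/(15/1) = 2 + 1/15 = 31/15
3 + 1/(31/15) = 3 + 15/31 = 108/31
-4 + 1/(108/31) = -4 + 31/108 = -401/108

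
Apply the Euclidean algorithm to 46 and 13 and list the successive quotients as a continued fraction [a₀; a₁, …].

Run the Euclidean algorithm, recording each quotient:
46 ÷ 13 → quotient 3, remainder 7
13 ÷ 7 → quotient 1, remainder 6
7 ÷ 6 → quotient 1, remainder 1
6 ÷ 1 → quotient 6, remainder 0

[3; 1, 1, 6]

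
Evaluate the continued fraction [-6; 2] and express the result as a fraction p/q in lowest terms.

-11/2

Start with 2.
-6 + 1/(2/1) = -6 + 1/2 = -11/2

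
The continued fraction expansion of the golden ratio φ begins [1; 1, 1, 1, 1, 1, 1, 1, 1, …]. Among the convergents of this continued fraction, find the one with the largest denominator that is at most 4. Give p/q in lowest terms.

a_0 = 1: 1/1  (≤ bound)
a_1 = 1: 2/1  (≤ bound)
a_2 = 1: 3/2  (≤ bound)
a_3 = 1: 5/3  (≤ bound)
a_4 = 1: 8/5  (> 4, stop)

5/3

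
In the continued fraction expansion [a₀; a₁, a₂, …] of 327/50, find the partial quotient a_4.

⌊327/50⌋ = 6, remainder 27
⌊50/27⌋ = 1, remainder 23
⌊27/23⌋ = 1, remainder 4
⌊23/4⌋ = 5, remainder 3
⌊4/3⌋ = 1, remainder 1

1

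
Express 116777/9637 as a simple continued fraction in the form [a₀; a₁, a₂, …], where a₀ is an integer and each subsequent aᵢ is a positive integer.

116777 = 12·9637 + 1133, so a_0 = 12
9637 = 8·1133 + 573, so a_1 = 8
1133 = 1·573 + 560, so a_2 = 1
573 = 1·560 + 13, so a_3 = 1
560 = 43·13 + 1, so a_4 = 43
13 = 13·1 + 0, so a_5 = 13

[12; 8, 1, 1, 43, 13]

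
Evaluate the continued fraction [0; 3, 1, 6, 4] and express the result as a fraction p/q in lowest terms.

29/112

Collapse the nested fraction from the inside out:
Start with 4.
6 + 1/(4/1) = 6 + 1/4 = 25/4
1 + 1/(25/4) = 1 + 4/25 = 29/25
3 + 1/(29/25) = 3 + 25/29 = 112/29
0 + 1/(112/29) = 0 + 29/112 = 29/112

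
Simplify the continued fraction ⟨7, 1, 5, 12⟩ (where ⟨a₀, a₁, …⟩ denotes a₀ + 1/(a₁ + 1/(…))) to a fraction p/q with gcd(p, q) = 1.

572/73

a_0 = 7: 7/1
a_1 = 1: 8/1
a_2 = 5: 47/6
a_3 = 12: 572/73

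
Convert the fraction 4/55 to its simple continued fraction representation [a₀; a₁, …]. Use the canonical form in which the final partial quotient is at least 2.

[0; 13, 1, 3]

4 = 0·55 + 4, so a_0 = 0
55 = 13·4 + 3, so a_1 = 13
4 = 1·3 + 1, so a_2 = 1
3 = 3·1 + 0, so a_3 = 3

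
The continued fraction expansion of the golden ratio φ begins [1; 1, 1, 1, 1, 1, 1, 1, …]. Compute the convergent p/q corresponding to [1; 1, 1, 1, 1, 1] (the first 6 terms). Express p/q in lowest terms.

Build up convergents one term at a time:
a_0 = 1: 1/1
a_1 = 1: 2/1
a_2 = 1: 3/2
a_3 = 1: 5/3
a_4 = 1: 8/5
a_5 = 1: 13/8

13/8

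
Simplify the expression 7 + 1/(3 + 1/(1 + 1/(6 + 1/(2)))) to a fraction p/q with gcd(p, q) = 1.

421/58

Start with 2.
6 + 1/(2/1) = 6 + 1/2 = 13/2
1 + 1/(13/2) = 1 + 2/13 = 15/13
3 + 1/(15/13) = 3 + 13/15 = 58/15
7 + 1/(58/15) = 7 + 15/58 = 421/58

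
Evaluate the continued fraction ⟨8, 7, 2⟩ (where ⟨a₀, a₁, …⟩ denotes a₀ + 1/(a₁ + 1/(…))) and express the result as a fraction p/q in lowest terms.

122/15

Build up convergents one term at a time:
a_0 = 8: 8/1
a_1 = 7: 57/7
a_2 = 2: 122/15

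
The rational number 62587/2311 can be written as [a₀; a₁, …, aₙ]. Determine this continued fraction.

62587 = 27·2311 + 190, so a_0 = 27
2311 = 12·190 + 31, so a_1 = 12
190 = 6·31 + 4, so a_2 = 6
31 = 7·4 + 3, so a_3 = 7
4 = 1·3 + 1, so a_4 = 1
3 = 3·1 + 0, so a_5 = 3

[27; 12, 6, 7, 1, 3]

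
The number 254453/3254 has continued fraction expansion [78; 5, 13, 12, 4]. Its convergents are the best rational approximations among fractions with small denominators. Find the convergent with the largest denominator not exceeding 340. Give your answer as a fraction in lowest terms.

5161/66

List convergents until the denominator exceeds the bound:
a_0 = 78: 78/1  (≤ bound)
a_1 = 5: 391/5  (≤ bound)
a_2 = 13: 5161/66  (≤ bound)
a_3 = 12: 62323/797  (> 340, stop)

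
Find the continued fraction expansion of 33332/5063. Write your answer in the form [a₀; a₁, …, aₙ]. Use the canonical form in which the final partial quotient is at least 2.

[6; 1, 1, 2, 2, 59, 1, 6]

33332 = 6·5063 + 2954, so a_0 = 6
5063 = 1·2954 + 2109, so a_1 = 1
2954 = 1·2109 + 845, so a_2 = 1
2109 = 2·845 + 419, so a_3 = 2
845 = 2·419 + 7, so a_4 = 2
419 = 59·7 + 6, so a_5 = 59
7 = 1·6 + 1, so a_6 = 1
6 = 6·1 + 0, so a_7 = 6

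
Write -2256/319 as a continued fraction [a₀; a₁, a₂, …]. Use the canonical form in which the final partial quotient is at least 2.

[-8; 1, 12, 1, 6, 1, 2]

-2256 = -8·319 + 296, so a_0 = -8
319 = 1·296 + 23, so a_1 = 1
296 = 12·23 + 20, so a_2 = 12
23 = 1·20 + 3, so a_3 = 1
20 = 6·3 + 2, so a_4 = 6
3 = 1·2 + 1, so a_5 = 1
2 = 2·1 + 0, so a_6 = 2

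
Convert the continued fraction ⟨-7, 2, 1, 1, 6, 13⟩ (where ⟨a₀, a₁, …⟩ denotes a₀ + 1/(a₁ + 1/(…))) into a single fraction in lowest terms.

Start with 13.
6 + 1/(13/1) = 6 + 1/13 = 79/13
1 + 1/(79/13) = 1 + 13/79 = 92/79
1 + 1/(92/79) = 1 + 79/92 = 171/92
2 + 1/(171/92) = 2 + 92/171 = 434/171
-7 + 1/(434/171) = -7 + 171/434 = -2867/434

-2867/434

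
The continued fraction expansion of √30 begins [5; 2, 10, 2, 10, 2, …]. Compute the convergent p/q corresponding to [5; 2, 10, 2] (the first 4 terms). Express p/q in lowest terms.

Start with 2.
10 + 1/(2/1) = 10 + 1/2 = 21/2
2 + 1/(21/2) = 2 + 2/21 = 44/21
5 + 1/(44/21) = 5 + 21/44 = 241/44

241/44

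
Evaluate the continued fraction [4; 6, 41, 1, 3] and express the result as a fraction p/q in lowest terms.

4191/1006

a_0 = 4: 4/1
a_1 = 6: 25/6
a_2 = 41: 1029/247
a_3 = 1: 1054/253
a_4 = 3: 4191/1006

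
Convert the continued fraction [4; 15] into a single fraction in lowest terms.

a_0 = 4: 4/1
a_1 = 15: 61/15

61/15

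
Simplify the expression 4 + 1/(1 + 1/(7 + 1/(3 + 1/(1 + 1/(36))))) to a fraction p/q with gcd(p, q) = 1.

5918/1213

Use the convergent recurrence hₖ = aₖ·hₖ₋₁ + hₖ₋₂ (and likewise for the denominators kₖ):
a_0 = 4: 4/1
a_1 = 1: 5/1
a_2 = 7: 39/8
a_3 = 3: 122/25
a_4 = 1: 161/33
a_5 = 36: 5918/1213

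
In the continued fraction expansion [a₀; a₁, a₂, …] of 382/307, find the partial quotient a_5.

2

382 ÷ 307 → quotient 1, remainder 75
307 ÷ 75 → quotient 4, remainder 7
75 ÷ 7 → quotient 10, remainder 5
7 ÷ 5 → quotient 1, remainder 2
5 ÷ 2 → quotient 2, remainder 1
2 ÷ 1 → quotient 2, remainder 0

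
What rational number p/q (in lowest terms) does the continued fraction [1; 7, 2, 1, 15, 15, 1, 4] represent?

31093/27365

a_0 = 1: 1/1
a_1 = 7: 8/7
a_2 = 2: 17/15
a_3 = 1: 25/22
a_4 = 15: 392/345
a_5 = 15: 5905/5197
a_6 = 1: 6297/5542
a_7 = 4: 31093/27365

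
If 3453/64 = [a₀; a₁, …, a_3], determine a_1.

Run the Euclidean algorithm, recording each quotient:
3453 = 53·64 + 61, so a_0 = 53
64 = 1·61 + 3, so a_1 = 1

1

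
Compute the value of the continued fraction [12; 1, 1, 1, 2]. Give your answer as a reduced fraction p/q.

a_0 = 12: 12/1
a_1 = 1: 13/1
a_2 = 1: 25/2
a_3 = 1: 38/3
a_4 = 2: 101/8

101/8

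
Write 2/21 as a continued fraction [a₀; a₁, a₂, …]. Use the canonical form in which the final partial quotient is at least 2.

[0; 10, 2]

⌊2/21⌋ = 0, remainder 2
⌊21/2⌋ = 10, remainder 1
⌊2/1⌋ = 2, remainder 0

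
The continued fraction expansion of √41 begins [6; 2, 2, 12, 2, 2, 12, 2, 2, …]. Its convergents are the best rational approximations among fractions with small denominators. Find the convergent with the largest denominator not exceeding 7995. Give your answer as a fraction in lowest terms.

a_0 = 6: 6/1  (≤ bound)
a_1 = 2: 13/2  (≤ bound)
a_2 = 2: 32/5  (≤ bound)
a_3 = 12: 397/62  (≤ bound)
a_4 = 2: 826/129  (≤ bound)
a_5 = 2: 2049/320  (≤ bound)
a_6 = 12: 25414/3969  (≤ bound)
a_7 = 2: 52877/8258  (> 7995, stop)

25414/3969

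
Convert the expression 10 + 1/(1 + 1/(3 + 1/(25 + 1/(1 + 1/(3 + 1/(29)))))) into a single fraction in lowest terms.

a_0 = 10: 10/1
a_1 = 1: 11/1
a_2 = 3: 43/4
a_3 = 25: 1086/101
a_4 = 1: 1129/105
a_5 = 3: 4473/416
a_6 = 29: 130846/12169

130846/12169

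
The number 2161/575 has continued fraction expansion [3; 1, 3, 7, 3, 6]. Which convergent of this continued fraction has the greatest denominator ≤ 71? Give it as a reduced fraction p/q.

a_0 = 3: 3/1  (≤ bound)
a_1 = 1: 4/1  (≤ bound)
a_2 = 3: 15/4  (≤ bound)
a_3 = 7: 109/29  (≤ bound)
a_4 = 3: 342/91  (> 71, stop)

109/29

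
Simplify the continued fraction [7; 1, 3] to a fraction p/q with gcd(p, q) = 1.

Use the convergent recurrence hₖ = aₖ·hₖ₋₁ + hₖ₋₂ (and likewise for the denominators kₖ):
a_0 = 7: 7/1
a_1 = 1: 8/1
a_2 = 3: 31/4

31/4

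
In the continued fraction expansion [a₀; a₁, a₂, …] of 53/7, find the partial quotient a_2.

1

Apply division with remainder until the remainder is 0:
⌊53/7⌋ = 7, remainder 4
⌊7/4⌋ = 1, remainder 3
⌊4/3⌋ = 1, remainder 1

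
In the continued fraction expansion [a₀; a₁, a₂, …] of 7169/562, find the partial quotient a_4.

1

7169 = 12·562 + 425, so a_0 = 12
562 = 1·425 + 137, so a_1 = 1
425 = 3·137 + 14, so a_2 = 3
137 = 9·14 + 11, so a_3 = 9
14 = 1·11 + 3, so a_4 = 1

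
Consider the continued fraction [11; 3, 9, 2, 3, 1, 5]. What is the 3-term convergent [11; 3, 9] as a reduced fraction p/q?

317/28

Start with 9.
3 + 1/(9/1) = 3 + 1/9 = 28/9
11 + 1/(28/9) = 11 + 9/28 = 317/28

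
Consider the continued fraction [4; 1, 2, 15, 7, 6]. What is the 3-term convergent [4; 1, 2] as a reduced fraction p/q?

Start with 2.
1 + 1/(2/1) = 1 + 1/2 = 3/2
4 + 1/(3/2) = 4 + 2/3 = 14/3

14/3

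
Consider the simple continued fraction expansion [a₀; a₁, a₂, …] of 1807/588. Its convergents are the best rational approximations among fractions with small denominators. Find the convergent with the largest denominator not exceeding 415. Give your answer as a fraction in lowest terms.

126/41

List convergents until the denominator exceeds the bound:
a_0 = 3: 3/1  (≤ bound)
a_1 = 13: 40/13  (≤ bound)
a_2 = 1: 43/14  (≤ bound)
a_3 = 2: 126/41  (≤ bound)
a_4 = 14: 1807/588  (> 415, stop)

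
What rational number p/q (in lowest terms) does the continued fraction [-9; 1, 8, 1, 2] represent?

-235/29

Use the convergent recurrence hₖ = aₖ·hₖ₋₁ + hₖ₋₂ (and likewise for the denominators kₖ):
a_0 = -9: -9/1
a_1 = 1: -8/1
a_2 = 8: -73/9
a_3 = 1: -81/10
a_4 = 2: -235/29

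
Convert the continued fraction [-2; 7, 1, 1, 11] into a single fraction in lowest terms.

-323/173

a_0 = -2: -2/1
a_1 = 7: -13/7
a_2 = 1: -15/8
a_3 = 1: -28/15
a_4 = 11: -323/173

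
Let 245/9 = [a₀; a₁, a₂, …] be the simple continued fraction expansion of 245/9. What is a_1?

245 = 27·9 + 2, so a_0 = 27
9 = 4·2 + 1, so a_1 = 4

4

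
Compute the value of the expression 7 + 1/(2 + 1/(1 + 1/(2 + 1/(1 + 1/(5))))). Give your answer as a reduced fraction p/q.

a_0 = 7: 7/1
a_1 = 2: 15/2
a_2 = 1: 22/3
a_3 = 2: 59/8
a_4 = 1: 81/11
a_5 = 5: 464/63

464/63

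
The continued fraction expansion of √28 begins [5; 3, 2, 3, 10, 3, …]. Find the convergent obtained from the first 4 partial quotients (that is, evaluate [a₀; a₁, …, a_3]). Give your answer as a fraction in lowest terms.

Compute successive convergents:
a_0 = 5: 5/1
a_1 = 3: 16/3
a_2 = 2: 37/7
a_3 = 3: 127/24

127/24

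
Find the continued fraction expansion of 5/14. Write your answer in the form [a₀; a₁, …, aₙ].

[0; 2, 1, 4]

Repeatedly divide and take the remainder:
5 ÷ 14 → quotient 0, remainder 5
14 ÷ 5 → quotient 2, remainder 4
5 ÷ 4 → quotient 1, remainder 1
4 ÷ 1 → quotient 4, remainder 0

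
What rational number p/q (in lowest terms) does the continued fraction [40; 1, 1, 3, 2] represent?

Starting at the tail and folding back:
Start with 2.
3 + 1/(2/1) = 3 + 1/2 = 7/2
1 + 1/(7/2) = 1 + 2/7 = 9/7
1 + 1/(9/7) = 1 + 7/9 = 16/9
40 + 1/(16/9) = 40 + 9/16 = 649/16

649/16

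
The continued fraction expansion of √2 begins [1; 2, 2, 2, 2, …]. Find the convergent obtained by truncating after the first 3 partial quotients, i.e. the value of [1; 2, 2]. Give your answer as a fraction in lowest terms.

Use the convergent recurrence hₖ = aₖ·hₖ₋₁ + hₖ₋₂ (and likewise for the denominators kₖ):
a_0 = 1: 1/1
a_1 = 2: 3/2
a_2 = 2: 7/5

7/5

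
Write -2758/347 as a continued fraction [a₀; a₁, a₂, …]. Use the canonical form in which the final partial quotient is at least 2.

Run the Euclidean algorithm, recording each quotient:
⌊-2758/347⌋ = -8, remainder 18
⌊347/18⌋ = 19, remainder 5
⌊18/5⌋ = 3, remainder 3
⌊5/3⌋ = 1, remainder 2
⌊3/2⌋ = 1, remainder 1
⌊2/1⌋ = 2, remainder 0

[-8; 19, 3, 1, 1, 2]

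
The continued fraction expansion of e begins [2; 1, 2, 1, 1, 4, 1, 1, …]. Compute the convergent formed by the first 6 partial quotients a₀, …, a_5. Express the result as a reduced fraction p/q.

a_0 = 2: 2/1
a_1 = 1: 3/1
a_2 = 2: 8/3
a_3 = 1: 11/4
a_4 = 1: 19/7
a_5 = 4: 87/32

87/32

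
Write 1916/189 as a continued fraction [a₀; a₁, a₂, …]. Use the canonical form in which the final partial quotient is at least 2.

1916 ÷ 189 → quotient 10, remainder 26
189 ÷ 26 → quotient 7, remainder 7
26 ÷ 7 → quotient 3, remainder 5
7 ÷ 5 → quotient 1, remainder 2
5 ÷ 2 → quotient 2, remainder 1
2 ÷ 1 → quotient 2, remainder 0

[10; 7, 3, 1, 2, 2]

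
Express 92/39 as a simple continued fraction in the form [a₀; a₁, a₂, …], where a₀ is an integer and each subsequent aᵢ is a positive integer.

Apply division with remainder until the remainder is 0:
⌊92/39⌋ = 2, remainder 14
⌊39/14⌋ = 2, remainder 11
⌊14/11⌋ = 1, remainder 3
⌊11/3⌋ = 3, remainder 2
⌊3/2⌋ = 1, remainder 1
⌊2/1⌋ = 2, remainder 0

[2; 2, 1, 3, 1, 2]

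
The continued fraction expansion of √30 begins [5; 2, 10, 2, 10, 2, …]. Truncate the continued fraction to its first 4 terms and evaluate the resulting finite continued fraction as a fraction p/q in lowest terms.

Start with 2.
10 + 1/(2/1) = 10 + 1/2 = 21/2
2 + 1/(21/2) = 2 + 2/21 = 44/21
5 + 1/(44/21) = 5 + 21/44 = 241/44

241/44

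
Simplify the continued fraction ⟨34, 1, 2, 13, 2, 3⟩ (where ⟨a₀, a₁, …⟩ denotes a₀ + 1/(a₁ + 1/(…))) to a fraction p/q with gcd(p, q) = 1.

Start with 3.
2 + 1/(3/1) = 2 + 1/3 = 7/3
13 + 1/(7/3) = 13 + 3/7 = 94/7
2 + 1/(94/7) = 2 + 7/94 = 195/94
1 + 1/(195/94) = 1 + 94/195 = 289/195
34 + 1/(289/195) = 34 + 195/289 = 10021/289

10021/289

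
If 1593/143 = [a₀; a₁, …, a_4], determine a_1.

Repeatedly divide and take the remainder:
1593 = 11·143 + 20, so a_0 = 11
143 = 7·20 + 3, so a_1 = 7

7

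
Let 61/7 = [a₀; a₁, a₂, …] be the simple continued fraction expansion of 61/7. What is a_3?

2

⌊61/7⌋ = 8, remainder 5
⌊7/5⌋ = 1, remainder 2
⌊5/2⌋ = 2, remainder 1
⌊2/1⌋ = 2, remainder 0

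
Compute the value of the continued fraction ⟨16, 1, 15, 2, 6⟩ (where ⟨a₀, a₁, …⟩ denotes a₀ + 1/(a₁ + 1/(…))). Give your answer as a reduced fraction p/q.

3625/214

Compute successive convergents:
a_0 = 16: 16/1
a_1 = 1: 17/1
a_2 = 15: 271/16
a_3 = 2: 559/33
a_4 = 6: 3625/214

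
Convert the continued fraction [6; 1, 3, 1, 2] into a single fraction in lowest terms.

95/14

Use the convergent recurrence hₖ = aₖ·hₖ₋₁ + hₖ₋₂ (and likewise for the denominators kₖ):
a_0 = 6: 6/1
a_1 = 1: 7/1
a_2 = 3: 27/4
a_3 = 1: 34/5
a_4 = 2: 95/14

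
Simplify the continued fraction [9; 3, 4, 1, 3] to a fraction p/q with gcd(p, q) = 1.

568/61

a_0 = 9: 9/1
a_1 = 3: 28/3
a_2 = 4: 121/13
a_3 = 1: 149/16
a_4 = 3: 568/61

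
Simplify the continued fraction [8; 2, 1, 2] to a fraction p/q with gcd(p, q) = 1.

67/8

Start with 2.
1 + 1/(2/1) = 1 + 1/2 = 3/2
2 + 1/(3/2) = 2 + 2/3 = 8/3
8 + 1/(8/3) = 8 + 3/8 = 67/8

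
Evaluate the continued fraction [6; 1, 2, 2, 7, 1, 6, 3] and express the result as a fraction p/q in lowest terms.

a_0 = 6: 6/1
a_1 = 1: 7/1
a_2 = 2: 20/3
a_3 = 2: 47/7
a_4 = 7: 349/52
a_5 = 1: 396/59
a_6 = 6: 2725/406
a_7 = 3: 8571/1277

8571/1277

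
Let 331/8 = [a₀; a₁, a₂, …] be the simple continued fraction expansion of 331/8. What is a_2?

1

331 ÷ 8 → quotient 41, remainder 3
8 ÷ 3 → quotient 2, remainder 2
3 ÷ 2 → quotient 1, remainder 1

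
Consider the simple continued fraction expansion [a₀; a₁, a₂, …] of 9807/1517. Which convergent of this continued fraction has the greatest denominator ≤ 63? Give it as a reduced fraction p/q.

181/28

a_0 = 6: 6/1  (≤ bound)
a_1 = 2: 13/2  (≤ bound)
a_2 = 6: 84/13  (≤ bound)
a_3 = 1: 97/15  (≤ bound)
a_4 = 1: 181/28  (≤ bound)
a_5 = 2: 459/71  (> 63, stop)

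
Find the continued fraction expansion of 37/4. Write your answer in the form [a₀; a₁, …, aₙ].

[9; 4]

37 = 9·4 + 1, so a_0 = 9
4 = 4·1 + 0, so a_1 = 4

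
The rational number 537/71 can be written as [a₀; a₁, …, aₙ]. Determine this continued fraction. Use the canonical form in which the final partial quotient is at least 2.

537 = 7·71 + 40, so a_0 = 7
71 = 1·40 + 31, so a_1 = 1
40 = 1·31 + 9, so a_2 = 1
31 = 3·9 + 4, so a_3 = 3
9 = 2·4 + 1, so a_4 = 2
4 = 4·1 + 0, so a_5 = 4

[7; 1, 1, 3, 2, 4]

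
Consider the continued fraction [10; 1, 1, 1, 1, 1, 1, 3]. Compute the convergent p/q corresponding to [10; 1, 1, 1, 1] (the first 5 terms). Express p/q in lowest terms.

Start with 1.
1 + 1/(1/1) = 1 + 1/1 = 2/1
1 + 1/(2/1) = 1 + 1/2 = 3/2
1 + 1/(3/2) = 1 + 2/3 = 5/3
10 + 1/(5/3) = 10 + 3/5 = 53/5

53/5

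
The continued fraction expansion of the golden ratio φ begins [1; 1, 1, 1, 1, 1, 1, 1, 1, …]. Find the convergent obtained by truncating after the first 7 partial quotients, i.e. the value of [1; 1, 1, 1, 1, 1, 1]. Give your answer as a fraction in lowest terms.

21/13

Starting at the tail and folding back:
Start with 1.
1 + 1/(1/1) = 1 + 1/1 = 2/1
1 + 1/(2/1) = 1 + 1/2 = 3/2
1 + 1/(3/2) = 1 + 2/3 = 5/3
1 + 1/(5/3) = 1 + 3/5 = 8/5
1 + 1/(8/5) = 1 + 5/8 = 13/8
1 + 1/(13/8) = 1 + 8/13 = 21/13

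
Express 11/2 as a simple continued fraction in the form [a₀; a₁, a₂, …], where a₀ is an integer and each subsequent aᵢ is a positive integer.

Repeatedly divide and take the remainder:
11 ÷ 2 → quotient 5, remainder 1
2 ÷ 1 → quotient 2, remainder 0

[5; 2]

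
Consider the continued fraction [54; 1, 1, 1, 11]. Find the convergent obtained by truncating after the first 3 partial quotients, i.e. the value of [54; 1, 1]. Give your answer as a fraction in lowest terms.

Start with 1.
1 + 1/(1/1) = 1 + 1/1 = 2/1
54 + 1/(2/1) = 54 + 1/2 = 109/2

109/2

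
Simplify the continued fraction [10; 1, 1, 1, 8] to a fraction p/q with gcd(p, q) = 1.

Start with 8.
1 + 1/(8/1) = 1 + 1/8 = 9/8
1 + 1/(9/8) = 1 + 8/9 = 17/9
1 + 1/(17/9) = 1 + 9/17 = 26/17
10 + 1/(26/17) = 10 + 17/26 = 277/26

277/26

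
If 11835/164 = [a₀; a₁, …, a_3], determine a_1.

6

Run the Euclidean algorithm, recording each quotient:
11835 = 72·164 + 27, so a_0 = 72
164 = 6·27 + 2, so a_1 = 6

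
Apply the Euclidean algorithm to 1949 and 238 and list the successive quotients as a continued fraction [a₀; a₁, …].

Repeatedly divide and take the remainder:
⌊1949/238⌋ = 8, remainder 45
⌊238/45⌋ = 5, remainder 13
⌊45/13⌋ = 3, remainder 6
⌊13/6⌋ = 2, remainder 1
⌊6/1⌋ = 6, remainder 0

[8; 5, 3, 2, 6]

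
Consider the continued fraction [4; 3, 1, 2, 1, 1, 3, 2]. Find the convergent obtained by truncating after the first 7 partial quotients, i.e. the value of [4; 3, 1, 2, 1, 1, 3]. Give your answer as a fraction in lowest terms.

397/93

Use the convergent recurrence hₖ = aₖ·hₖ₋₁ + hₖ₋₂ (and likewise for the denominators kₖ):
a_0 = 4: 4/1
a_1 = 3: 13/3
a_2 = 1: 17/4
a_3 = 2: 47/11
a_4 = 1: 64/15
a_5 = 1: 111/26
a_6 = 3: 397/93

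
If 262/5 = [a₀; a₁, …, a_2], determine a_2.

2

Run the Euclidean algorithm, recording each quotient:
262 ÷ 5 → quotient 52, remainder 2
5 ÷ 2 → quotient 2, remainder 1
2 ÷ 1 → quotient 2, remainder 0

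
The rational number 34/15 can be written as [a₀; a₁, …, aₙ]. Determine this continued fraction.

[2; 3, 1, 3]

Repeatedly divide and take the remainder:
34 ÷ 15 → quotient 2, remainder 4
15 ÷ 4 → quotient 3, remainder 3
4 ÷ 3 → quotient 1, remainder 1
3 ÷ 1 → quotient 3, remainder 0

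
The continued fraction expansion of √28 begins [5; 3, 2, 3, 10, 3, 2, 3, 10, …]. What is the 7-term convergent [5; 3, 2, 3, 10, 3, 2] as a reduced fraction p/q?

9403/1777

Start with 2.
3 + 1/(2/1) = 3 + 1/2 = 7/2
10 + 1/(7/2) = 10 + 2/7 = 72/7
3 + 1/(72/7) = 3 + 7/72 = 223/72
2 + 1/(223/72) = 2 + 72/223 = 518/223
3 + 1/(518/223) = 3 + 223/518 = 1777/518
5 + 1/(1777/518) = 5 + 518/1777 = 9403/1777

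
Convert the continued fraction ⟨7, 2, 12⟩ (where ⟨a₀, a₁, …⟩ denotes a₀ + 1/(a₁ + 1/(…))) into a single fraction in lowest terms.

Start with 12.
2 + 1/(12/1) = 2 + 1/12 = 25/12
7 + 1/(25/12) = 7 + 12/25 = 187/25

187/25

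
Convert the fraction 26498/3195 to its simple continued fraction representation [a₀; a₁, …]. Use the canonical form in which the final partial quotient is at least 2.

⌊26498/3195⌋ = 8, remainder 938
⌊3195/938⌋ = 3, remainder 381
⌊938/381⌋ = 2, remainder 176
⌊381/176⌋ = 2, remainder 29
⌊176/29⌋ = 6, remainder 2
⌊29/2⌋ = 14, remainder 1
⌊2/1⌋ = 2, remainder 0

[8; 3, 2, 2, 6, 14, 2]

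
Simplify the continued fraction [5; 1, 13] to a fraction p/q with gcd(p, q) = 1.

Start with 13.
1 + 1/(13/1) = 1 + 1/13 = 14/13
5 + 1/(14/13) = 5 + 13/14 = 83/14

83/14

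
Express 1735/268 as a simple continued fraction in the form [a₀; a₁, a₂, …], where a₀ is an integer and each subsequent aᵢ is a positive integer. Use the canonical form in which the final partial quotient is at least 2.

[6; 2, 9, 14]

1735 ÷ 268 → quotient 6, remainder 127
268 ÷ 127 → quotient 2, remainder 14
127 ÷ 14 → quotient 9, remainder 1
14 ÷ 1 → quotient 14, remainder 0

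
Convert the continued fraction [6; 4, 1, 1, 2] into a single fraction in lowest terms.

143/23

a_0 = 6: 6/1
a_1 = 4: 25/4
a_2 = 1: 31/5
a_3 = 1: 56/9
a_4 = 2: 143/23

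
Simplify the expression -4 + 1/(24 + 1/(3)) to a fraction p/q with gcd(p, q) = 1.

Start with 3.
24 + 1/(3/1) = 24 + 1/3 = 73/3
-4 + 1/(73/3) = -4 + 3/73 = -289/73

-289/73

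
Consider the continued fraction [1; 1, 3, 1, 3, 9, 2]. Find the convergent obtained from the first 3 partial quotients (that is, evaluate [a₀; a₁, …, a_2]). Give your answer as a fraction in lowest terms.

7/4

Start with 3.
1 + 1/(3/1) = 1 + 1/3 = 4/3
1 + 1/(4/3) = 1 + 3/4 = 7/4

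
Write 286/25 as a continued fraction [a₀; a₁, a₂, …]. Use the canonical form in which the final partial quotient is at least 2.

Run the Euclidean algorithm, recording each quotient:
⌊286/25⌋ = 11, remainder 11
⌊25/11⌋ = 2, remainder 3
⌊11/3⌋ = 3, remainder 2
⌊3/2⌋ = 1, remainder 1
⌊2/1⌋ = 2, remainder 0

[11; 2, 3, 1, 2]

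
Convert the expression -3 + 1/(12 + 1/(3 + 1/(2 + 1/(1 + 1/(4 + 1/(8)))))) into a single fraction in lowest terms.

-13855/4747

Start with 8.
4 + 1/(8/1) = 4 + 1/8 = 33/8
1 + 1/(33/8) = 1 + 8/33 = 41/33
2 + 1/(41/33) = 2 + 33/41 = 115/41
3 + 1/(115/41) = 3 + 41/115 = 386/115
12 + 1/(386/115) = 12 + 115/386 = 4747/386
-3 + 1/(4747/386) = -3 + 386/4747 = -13855/4747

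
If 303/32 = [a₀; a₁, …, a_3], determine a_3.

2

303 ÷ 32 → quotient 9, remainder 15
32 ÷ 15 → quotient 2, remainder 2
15 ÷ 2 → quotient 7, remainder 1
2 ÷ 1 → quotient 2, remainder 0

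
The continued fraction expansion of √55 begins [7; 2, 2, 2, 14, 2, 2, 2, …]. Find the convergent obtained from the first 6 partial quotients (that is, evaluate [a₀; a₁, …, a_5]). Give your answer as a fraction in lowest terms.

a_0 = 7: 7/1
a_1 = 2: 15/2
a_2 = 2: 37/5
a_3 = 2: 89/12
a_4 = 14: 1283/173
a_5 = 2: 2655/358

2655/358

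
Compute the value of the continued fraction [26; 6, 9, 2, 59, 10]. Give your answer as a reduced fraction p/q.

1808075/69106

Build up convergents one term at a time:
a_0 = 26: 26/1
a_1 = 6: 157/6
a_2 = 9: 1439/55
a_3 = 2: 3035/116
a_4 = 59: 180504/6899
a_5 = 10: 1808075/69106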